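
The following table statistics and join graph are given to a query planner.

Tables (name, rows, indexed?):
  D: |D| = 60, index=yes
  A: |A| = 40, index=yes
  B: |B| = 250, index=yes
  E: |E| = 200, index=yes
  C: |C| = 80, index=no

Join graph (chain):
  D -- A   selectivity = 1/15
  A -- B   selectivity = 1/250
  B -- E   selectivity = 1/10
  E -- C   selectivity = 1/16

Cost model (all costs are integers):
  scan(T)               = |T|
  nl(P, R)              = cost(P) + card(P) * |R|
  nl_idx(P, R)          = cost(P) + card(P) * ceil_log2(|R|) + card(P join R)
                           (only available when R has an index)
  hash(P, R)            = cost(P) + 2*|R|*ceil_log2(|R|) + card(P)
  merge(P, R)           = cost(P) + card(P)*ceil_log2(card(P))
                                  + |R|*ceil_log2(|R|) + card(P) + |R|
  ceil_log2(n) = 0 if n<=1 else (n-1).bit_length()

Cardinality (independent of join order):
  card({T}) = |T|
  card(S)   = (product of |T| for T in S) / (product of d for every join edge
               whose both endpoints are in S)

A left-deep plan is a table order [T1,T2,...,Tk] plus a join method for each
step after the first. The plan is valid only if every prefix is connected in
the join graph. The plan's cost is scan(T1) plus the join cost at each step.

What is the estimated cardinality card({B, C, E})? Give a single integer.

Tables in S: B(250), C(80), E(200)
Edges inside S: B-E(d=10), E-C(d=16)
numerator = 250 * 80 * 200 = 4000000
denominator = 10 * 16 = 160
card(S) = 4000000 / 160 = 25000

25000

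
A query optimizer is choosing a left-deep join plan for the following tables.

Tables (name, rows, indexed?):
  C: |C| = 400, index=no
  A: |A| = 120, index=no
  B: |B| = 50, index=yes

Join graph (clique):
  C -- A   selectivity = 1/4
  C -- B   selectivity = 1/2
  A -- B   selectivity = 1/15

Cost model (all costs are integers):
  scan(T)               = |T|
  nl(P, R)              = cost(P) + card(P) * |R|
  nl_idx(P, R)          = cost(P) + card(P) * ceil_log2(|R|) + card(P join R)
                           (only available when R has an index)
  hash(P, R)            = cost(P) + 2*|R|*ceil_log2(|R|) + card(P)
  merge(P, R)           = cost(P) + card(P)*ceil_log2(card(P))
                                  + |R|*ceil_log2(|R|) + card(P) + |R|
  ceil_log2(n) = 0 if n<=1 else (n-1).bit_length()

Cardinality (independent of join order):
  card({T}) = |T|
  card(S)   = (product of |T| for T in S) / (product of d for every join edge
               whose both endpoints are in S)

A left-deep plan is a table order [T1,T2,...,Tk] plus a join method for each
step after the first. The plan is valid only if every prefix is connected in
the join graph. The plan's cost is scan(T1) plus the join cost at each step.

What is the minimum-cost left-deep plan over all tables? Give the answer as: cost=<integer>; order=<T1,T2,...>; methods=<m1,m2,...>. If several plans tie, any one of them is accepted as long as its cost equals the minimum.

cost=8440; order=A,B,C; methods=hash,hash

Selinger DP (subsets sized 1..n):
  {C}: scan cost=400, card=400
  {A}: scan cost=120, card=120
  {B}: scan cost=50, card=50
  {AC}: card=12000; try (A,hash)→2480, (C,merge)→5080, (A,merge)→5360, (C,hash)→7440, (C,nl)→48120, (A,nl)→48400; best=2480 via (A,hash)
  {BC}: card=10000; try (B,hash)→1400, (C,merge)→4400, (B,merge)→4750, (C,hash)→7300, (B,nl_idx)→12800, (C,nl)→20050 …(+1); best=1400 via (B,hash)
  {AB}: card=400; try (B,hash)→840, (B,nl_idx)→1240, (A,merge)→1360, (B,merge)→1430, (A,hash)→1780, (A,nl)→6050 …(+1); best=840 via (B,hash)
  {ABC}: card=20000; try (C,hash)→8440, (C,merge)→8840, (A,hash)→13080, (B,hash)→15080, (B,nl_idx)→94480, (A,merge)→152360 …(+4); best=8440 via (C,hash)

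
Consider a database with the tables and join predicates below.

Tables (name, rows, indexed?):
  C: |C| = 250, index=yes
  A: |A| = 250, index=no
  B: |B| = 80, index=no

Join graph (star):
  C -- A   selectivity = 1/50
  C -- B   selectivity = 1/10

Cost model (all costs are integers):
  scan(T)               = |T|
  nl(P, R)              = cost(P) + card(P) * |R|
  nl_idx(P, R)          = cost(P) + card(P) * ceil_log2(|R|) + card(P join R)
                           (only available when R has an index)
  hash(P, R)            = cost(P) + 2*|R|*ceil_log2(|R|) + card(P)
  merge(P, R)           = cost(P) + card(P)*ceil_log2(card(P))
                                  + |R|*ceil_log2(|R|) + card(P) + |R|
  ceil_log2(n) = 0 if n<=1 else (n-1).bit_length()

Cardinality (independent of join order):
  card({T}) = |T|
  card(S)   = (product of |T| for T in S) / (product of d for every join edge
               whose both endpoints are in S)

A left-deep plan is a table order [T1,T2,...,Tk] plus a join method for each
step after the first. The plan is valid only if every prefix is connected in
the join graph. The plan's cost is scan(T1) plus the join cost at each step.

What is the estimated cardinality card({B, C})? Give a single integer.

Tables in S: B(80), C(250)
Edges inside S: C-B(d=10)
numerator = 80 * 250 = 20000
denominator = 10 = 10
card(S) = 20000 / 10 = 2000

2000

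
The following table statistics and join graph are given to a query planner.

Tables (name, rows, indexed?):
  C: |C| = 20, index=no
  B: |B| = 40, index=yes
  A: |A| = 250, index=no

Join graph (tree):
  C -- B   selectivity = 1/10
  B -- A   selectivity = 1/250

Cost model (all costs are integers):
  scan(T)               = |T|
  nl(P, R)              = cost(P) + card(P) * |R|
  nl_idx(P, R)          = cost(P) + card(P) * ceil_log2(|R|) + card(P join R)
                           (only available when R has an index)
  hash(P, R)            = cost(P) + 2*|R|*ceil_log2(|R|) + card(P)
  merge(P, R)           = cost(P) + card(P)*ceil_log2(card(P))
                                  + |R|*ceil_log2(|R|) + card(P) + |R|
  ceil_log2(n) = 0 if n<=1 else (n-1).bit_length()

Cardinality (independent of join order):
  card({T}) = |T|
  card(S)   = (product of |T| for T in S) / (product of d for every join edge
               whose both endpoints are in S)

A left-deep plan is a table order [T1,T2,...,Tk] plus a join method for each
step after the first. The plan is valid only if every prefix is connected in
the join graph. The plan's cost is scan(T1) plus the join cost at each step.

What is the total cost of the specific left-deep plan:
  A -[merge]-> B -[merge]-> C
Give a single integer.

step 1: scan A: cost=250, card=250
step 2: join B via merge
    card(P join B) = 250*40/(250) = 40
    cost = 250 + 250*8 + 40*6 + 250 + 40 = 2780
step 3: join C via merge
    card(P join C) = 40*20/(10) = 80
    cost = 2780 + 40*6 + 20*5 + 40 + 20 = 3180

3180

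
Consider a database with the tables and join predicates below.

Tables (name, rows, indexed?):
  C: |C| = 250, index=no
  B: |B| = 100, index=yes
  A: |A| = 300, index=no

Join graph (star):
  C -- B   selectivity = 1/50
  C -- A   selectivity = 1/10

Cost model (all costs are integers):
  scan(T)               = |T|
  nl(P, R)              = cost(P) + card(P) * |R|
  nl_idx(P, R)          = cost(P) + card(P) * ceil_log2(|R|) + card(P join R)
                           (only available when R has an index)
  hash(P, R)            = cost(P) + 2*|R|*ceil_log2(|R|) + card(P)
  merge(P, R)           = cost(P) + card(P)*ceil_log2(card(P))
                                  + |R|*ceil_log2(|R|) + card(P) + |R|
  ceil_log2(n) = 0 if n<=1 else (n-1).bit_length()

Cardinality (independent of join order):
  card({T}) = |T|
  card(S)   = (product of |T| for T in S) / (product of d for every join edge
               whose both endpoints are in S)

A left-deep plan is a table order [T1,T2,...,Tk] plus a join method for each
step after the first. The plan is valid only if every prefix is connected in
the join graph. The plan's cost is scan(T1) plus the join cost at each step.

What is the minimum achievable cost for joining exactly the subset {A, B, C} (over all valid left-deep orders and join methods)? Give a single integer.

Selinger DP over subsets of {A,B,C}:
  {C}: scan cost=250, card=250
  {B}: scan cost=100, card=100
  {A}: scan cost=300, card=300
  {BC}: card=500; try (B,hash)→1900, (B,nl_idx)→2500, (C,merge)→3150, (B,merge)→3300, (C,hash)→4200, (C,nl)→25100 …(+1); best=1900 via (B,hash)
  {AC}: card=7500; try (C,hash)→4600, (A,merge)→5500, (C,merge)→5550, (A,hash)→5900, (A,nl)→75250, (C,nl)→75300; best=4600 via (C,hash)
  {ABC}: card=15000; try (A,hash)→7800, (A,merge)→9900, (B,hash)→13500, (B,nl_idx)→72100, (B,merge)→110400, (A,nl)→151900 …(+1); best=7800 via (A,hash)

7800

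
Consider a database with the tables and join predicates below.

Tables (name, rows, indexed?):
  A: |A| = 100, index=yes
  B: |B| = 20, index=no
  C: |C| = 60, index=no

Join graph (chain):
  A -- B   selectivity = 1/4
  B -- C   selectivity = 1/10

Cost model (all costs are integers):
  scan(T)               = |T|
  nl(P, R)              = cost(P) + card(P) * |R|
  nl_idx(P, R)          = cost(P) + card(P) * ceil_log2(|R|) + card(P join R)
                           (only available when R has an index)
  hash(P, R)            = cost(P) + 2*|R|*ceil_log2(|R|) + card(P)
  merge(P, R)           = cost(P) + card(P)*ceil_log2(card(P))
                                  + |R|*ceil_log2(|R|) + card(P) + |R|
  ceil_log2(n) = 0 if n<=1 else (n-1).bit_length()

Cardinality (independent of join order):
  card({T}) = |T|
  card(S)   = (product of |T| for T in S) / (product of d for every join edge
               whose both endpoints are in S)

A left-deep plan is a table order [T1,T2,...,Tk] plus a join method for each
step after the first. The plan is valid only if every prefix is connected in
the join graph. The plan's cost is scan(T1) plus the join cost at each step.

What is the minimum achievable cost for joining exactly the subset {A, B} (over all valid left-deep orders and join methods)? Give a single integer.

400

Selinger DP over subsets of {A,B}:
  {A}: scan cost=100, card=100
  {B}: scan cost=20, card=20
  {AB}: card=500; try (B,hash)→400, (A,nl_idx)→660, (A,merge)→940, (B,merge)→1020, (A,hash)→1440, (A,nl)→2020 …(+1); best=400 via (B,hash)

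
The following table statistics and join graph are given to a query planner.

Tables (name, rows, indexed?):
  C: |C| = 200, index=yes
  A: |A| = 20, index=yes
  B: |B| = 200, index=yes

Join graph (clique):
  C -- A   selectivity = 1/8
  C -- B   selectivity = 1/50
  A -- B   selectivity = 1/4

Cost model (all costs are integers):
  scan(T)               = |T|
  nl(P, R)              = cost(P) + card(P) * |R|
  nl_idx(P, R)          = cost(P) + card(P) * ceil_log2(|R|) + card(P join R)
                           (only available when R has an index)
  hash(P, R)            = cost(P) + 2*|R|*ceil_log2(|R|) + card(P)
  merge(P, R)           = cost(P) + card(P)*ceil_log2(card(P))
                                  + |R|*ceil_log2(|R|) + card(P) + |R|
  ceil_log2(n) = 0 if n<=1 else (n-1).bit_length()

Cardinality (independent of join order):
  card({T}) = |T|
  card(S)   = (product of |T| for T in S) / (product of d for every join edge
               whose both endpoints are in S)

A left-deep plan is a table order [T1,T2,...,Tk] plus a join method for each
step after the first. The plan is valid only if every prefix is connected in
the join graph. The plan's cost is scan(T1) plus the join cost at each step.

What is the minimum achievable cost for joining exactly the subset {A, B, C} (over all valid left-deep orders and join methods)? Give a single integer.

3600

Selinger DP over subsets of {A,B,C}:
  {C}: scan cost=200, card=200
  {A}: scan cost=20, card=20
  {B}: scan cost=200, card=200
  {AC}: card=500; try (A,hash)→600, (C,nl_idx)→680, (A,nl_idx)→1700, (C,merge)→1940, (A,merge)→2120, (C,hash)→3240 …(+2); best=600 via (A,hash)
  {BC}: card=800; try (C,nl_idx)→2600, (B,nl_idx)→2600, (C,hash)→3600, (B,hash)→3600, (C,merge)→3800, (B,merge)→3800 …(+2); best=2600 via (C,nl_idx)
  {AB}: card=1000; try (A,hash)→600, (B,nl_idx)→1180, (B,merge)→1940, (A,merge)→2120, (A,nl_idx)→2200, (B,hash)→3240 …(+2); best=600 via (A,hash)
  {ABC}: card=500; try (A,hash)→3600, (B,hash)→4300, (C,hash)→4800, (B,nl_idx)→5100, (A,nl_idx)→7100, (B,merge)→7400 …(+6); best=3600 via (A,hash)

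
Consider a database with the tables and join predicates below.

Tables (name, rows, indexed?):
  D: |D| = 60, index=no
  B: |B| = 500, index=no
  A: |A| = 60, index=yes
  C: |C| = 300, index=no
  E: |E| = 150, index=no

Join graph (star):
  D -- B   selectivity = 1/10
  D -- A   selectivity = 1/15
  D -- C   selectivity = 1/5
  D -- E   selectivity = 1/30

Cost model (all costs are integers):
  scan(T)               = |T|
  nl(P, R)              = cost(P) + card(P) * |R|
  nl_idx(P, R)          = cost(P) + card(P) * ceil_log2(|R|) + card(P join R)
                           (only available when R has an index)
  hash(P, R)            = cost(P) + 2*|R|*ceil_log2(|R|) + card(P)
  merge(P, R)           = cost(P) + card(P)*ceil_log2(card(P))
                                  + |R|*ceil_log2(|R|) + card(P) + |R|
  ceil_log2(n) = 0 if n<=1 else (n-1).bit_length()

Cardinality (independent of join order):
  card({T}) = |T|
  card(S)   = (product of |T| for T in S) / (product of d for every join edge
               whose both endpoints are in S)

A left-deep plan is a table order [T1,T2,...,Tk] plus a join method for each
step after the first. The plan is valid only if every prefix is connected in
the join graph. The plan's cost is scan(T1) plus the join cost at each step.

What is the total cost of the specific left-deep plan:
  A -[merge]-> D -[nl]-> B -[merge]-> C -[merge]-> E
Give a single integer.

step 1: scan A: cost=60, card=60
step 2: join D via merge
    card(P join D) = 60*60/(15) = 240
    cost = 60 + 60*6 + 60*6 + 60 + 60 = 900
step 3: join B via nl
    card(P join B) = 240*500/(10) = 12000
    cost = 900 + 240*500 = 120900
step 4: join C via merge
    card(P join C) = 12000*300/(5) = 720000
    cost = 120900 + 12000*14 + 300*9 + 12000 + 300 = 303900
step 5: join E via merge
    card(P join E) = 720000*150/(30) = 3600000
    cost = 303900 + 720000*20 + 150*8 + 720000 + 150 = 15425250

15425250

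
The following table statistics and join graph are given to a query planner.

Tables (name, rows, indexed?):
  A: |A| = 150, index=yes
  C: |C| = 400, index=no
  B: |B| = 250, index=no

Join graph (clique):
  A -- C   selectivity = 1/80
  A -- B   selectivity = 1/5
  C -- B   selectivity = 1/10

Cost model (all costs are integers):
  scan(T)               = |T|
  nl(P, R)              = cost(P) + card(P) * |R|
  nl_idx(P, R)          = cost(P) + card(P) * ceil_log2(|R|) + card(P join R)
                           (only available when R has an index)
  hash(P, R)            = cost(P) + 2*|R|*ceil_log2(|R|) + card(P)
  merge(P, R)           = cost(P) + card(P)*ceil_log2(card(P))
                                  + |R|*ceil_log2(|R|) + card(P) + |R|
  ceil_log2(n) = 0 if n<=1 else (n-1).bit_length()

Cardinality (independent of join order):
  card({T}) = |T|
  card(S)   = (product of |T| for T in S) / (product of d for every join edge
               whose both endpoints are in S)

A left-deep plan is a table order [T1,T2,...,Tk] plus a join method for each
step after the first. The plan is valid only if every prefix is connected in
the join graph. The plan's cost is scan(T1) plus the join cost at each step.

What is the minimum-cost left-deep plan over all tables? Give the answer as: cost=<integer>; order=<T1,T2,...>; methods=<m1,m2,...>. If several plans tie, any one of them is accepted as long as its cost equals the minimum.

cost=7950; order=C,A,B; methods=hash,hash

Selinger DP (subsets sized 1..n):
  {A}: scan cost=150, card=150
  {C}: scan cost=400, card=400
  {B}: scan cost=250, card=250
  {AC}: card=750; try (A,hash)→3200, (A,nl_idx)→4350, (C,merge)→5500, (A,merge)→5750, (C,hash)→7500, (C,nl)→60150 …(+1); best=3200 via (A,hash)
  {AB}: card=7500; try (A,hash)→2900, (B,merge)→3750, (A,merge)→3850, (B,hash)→4300, (A,nl_idx)→9750, (B,nl)→37650 …(+1); best=2900 via (A,hash)
  {BC}: card=10000; try (B,hash)→4800, (C,merge)→6500, (B,merge)→6650, (C,hash)→7700, (C,nl)→100250, (B,nl)→100400; best=4800 via (B,hash)
  {ABC}: card=3750; try (B,hash)→7950, (B,merge)→13700, (A,hash)→17200, (C,hash)→17600, (A,nl_idx)→88550, (C,merge)→111900 …(+4); best=7950 via (B,hash)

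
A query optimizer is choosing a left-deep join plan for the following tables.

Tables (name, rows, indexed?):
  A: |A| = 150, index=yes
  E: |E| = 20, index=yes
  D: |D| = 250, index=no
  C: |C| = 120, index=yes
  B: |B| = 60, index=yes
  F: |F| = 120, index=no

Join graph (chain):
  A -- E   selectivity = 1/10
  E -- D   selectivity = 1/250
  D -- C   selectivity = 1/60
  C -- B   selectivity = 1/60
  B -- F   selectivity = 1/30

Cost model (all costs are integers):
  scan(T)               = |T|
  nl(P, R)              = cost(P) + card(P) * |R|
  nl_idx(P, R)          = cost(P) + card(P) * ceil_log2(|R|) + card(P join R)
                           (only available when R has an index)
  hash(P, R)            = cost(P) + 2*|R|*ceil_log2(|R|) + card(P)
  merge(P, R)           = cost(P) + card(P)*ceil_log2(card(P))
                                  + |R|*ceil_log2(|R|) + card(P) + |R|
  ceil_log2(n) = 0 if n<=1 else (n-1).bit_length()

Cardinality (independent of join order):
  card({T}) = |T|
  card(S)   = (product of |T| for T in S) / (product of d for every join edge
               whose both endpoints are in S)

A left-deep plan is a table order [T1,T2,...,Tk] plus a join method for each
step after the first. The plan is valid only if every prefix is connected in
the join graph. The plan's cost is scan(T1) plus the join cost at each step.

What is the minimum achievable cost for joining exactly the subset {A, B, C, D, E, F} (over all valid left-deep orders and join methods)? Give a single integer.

4360

Selinger DP over subsets of {A,B,C,D,E,F}:
  {A}: scan cost=150, card=150
  {E}: scan cost=20, card=20
  {D}: scan cost=250, card=250
  {C}: scan cost=120, card=120
  {B}: scan cost=60, card=60
  {F}: scan cost=120, card=120
  {AE}: card=300; try (A,nl_idx)→480, (E,hash)→500, (E,nl_idx)→1200, (A,merge)→1490, (E,merge)→1620, (A,hash)→2440 …(+2); best=480 via (A,nl_idx)
  {DE}: card=20; try (E,hash)→700, (E,nl_idx)→1520, (D,merge)→2390, (E,merge)→2620, (D,hash)→4040, (D,nl)→5020 …(+1); best=700 via (E,hash)
  {CD}: card=500; try (C,hash)→2180, (C,nl_idx)→2500, (D,merge)→3330, (C,merge)→3460, (D,hash)→4240, (D,nl)→30120 …(+1); best=2180 via (C,hash)
  {BC}: card=120; try (C,nl_idx)→600, (B,hash)→960, (B,nl_idx)→960, (C,merge)→1440, (B,merge)→1500, (C,hash)→1800 …(+2); best=600 via (C,nl_idx)
  {BF}: card=240; try (B,hash)→960, (B,nl_idx)→1080, (F,merge)→1440, (B,merge)→1500, (F,hash)→1800, (F,nl)→7260 …(+1); best=960 via (B,hash)
  {ADE}: card=300; try (A,nl_idx)→1160, (A,merge)→2170, (A,hash)→3120, (A,nl)→3700, (D,hash)→4780, (D,merge)→5730 …(+1); best=1160 via (A,nl_idx)
  {CDE}: card=40; try (C,nl_idx)→880, (C,merge)→1780, (C,hash)→2400, (E,hash)→2880, (C,nl)→3100, (E,nl_idx)→4720 …(+2); best=880 via (C,nl_idx)
  {BCD}: card=500; try (B,hash)→3400, (D,merge)→3810, (D,hash)→4720, (B,nl_idx)→5680, (B,merge)→7600, (D,nl)→30600 …(+1); best=3400 via (B,hash)
  {BCF}: card=480; try (F,hash)→2400, (F,merge)→2520, (C,hash)→2880, (C,nl_idx)→3120, (C,merge)→4080, (F,nl)→15000 …(+1); best=2400 via (F,hash)
  {ACDE}: card=600; try (A,nl_idx)→1800, (A,merge)→2510, (C,hash)→3140, (A,hash)→3320, (C,nl_idx)→3860, (C,merge)→5120 …(+2); best=1800 via (A,nl_idx)
  {BCDE}: card=40; try (B,nl_idx)→1160, (B,merge)→1580, (B,hash)→1640, (B,nl)→3280, (E,hash)→4100, (E,nl_idx)→5940 …(+2); best=1160 via (B,nl_idx)
  {BCDF}: card=2000; try (F,hash)→5580, (D,hash)→6880, (F,merge)→9360, (D,merge)→9450, (F,nl)→63400, (D,nl)→122400; best=5580 via (F,hash)
  {ABCDE}: card=600; try (A,nl_idx)→2080, (A,merge)→2790, (B,hash)→3120, (A,hash)→3600, (B,nl_idx)→6000, (A,nl)→7160 …(+2); best=2080 via (A,nl_idx)
  {BCDEF}: card=160; try (F,merge)→2400, (F,hash)→2880, (F,nl)→5960, (E,hash)→7780, (E,nl_idx)→15740, (E,merge)→29700 …(+1); best=2400 via (F,merge)
  {ABCDEF}: card=2400; try (F,hash)→4360, (A,hash)→4960, (A,merge)→5190, (A,nl_idx)→6080, (F,merge)→9640, (A,nl)→26400 …(+1); best=4360 via (F,hash)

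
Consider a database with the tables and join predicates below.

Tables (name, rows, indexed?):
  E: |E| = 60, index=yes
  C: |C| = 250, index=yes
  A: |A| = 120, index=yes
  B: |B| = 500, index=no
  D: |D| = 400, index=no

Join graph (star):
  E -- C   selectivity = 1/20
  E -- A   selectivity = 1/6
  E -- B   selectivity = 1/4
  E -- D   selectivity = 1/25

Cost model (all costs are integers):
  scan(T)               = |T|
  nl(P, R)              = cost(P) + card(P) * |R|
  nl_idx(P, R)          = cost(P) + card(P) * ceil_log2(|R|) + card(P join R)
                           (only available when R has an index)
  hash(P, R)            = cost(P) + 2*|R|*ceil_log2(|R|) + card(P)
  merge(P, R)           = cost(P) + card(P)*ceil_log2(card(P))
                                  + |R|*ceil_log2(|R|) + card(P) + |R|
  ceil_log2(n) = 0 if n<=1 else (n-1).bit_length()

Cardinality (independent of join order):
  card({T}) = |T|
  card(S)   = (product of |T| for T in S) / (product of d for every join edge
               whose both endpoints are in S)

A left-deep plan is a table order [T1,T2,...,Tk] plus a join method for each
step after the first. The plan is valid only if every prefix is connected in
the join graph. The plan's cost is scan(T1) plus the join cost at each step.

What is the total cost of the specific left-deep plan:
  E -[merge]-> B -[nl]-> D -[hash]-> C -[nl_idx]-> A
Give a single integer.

step 1: scan E: cost=60, card=60
step 2: join B via merge
    card(P join B) = 60*500/(4) = 7500
    cost = 60 + 60*6 + 500*9 + 60 + 500 = 5480
step 3: join D via nl
    card(P join D) = 7500*400/(25) = 120000
    cost = 5480 + 7500*400 = 3005480
step 4: join C via hash
    card(P join C) = 120000*250/(20) = 1500000
    cost = 3005480 + 2*250*8 + 120000 = 3129480
step 5: join A via nl_idx
    card(P join A) = 1500000*120/(6) = 30000000
    cost = 3129480 + 1500000*7 + 30000000 = 43629480

43629480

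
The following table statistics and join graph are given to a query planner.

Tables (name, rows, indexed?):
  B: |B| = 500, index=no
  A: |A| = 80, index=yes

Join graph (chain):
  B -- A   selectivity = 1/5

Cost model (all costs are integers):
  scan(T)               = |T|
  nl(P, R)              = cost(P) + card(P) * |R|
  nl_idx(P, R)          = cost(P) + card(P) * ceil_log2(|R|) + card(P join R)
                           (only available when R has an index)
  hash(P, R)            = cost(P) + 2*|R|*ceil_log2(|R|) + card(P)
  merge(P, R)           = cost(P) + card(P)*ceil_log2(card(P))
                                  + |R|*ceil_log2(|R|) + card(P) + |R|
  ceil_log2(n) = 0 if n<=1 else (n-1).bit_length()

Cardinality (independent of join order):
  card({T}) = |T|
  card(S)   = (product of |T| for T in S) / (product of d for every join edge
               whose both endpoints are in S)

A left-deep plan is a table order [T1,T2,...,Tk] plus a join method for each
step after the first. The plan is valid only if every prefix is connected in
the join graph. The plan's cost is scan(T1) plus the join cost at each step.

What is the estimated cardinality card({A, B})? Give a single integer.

8000

Tables in S: A(80), B(500)
Edges inside S: B-A(d=5)
numerator = 80 * 500 = 40000
denominator = 5 = 5
card(S) = 40000 / 5 = 8000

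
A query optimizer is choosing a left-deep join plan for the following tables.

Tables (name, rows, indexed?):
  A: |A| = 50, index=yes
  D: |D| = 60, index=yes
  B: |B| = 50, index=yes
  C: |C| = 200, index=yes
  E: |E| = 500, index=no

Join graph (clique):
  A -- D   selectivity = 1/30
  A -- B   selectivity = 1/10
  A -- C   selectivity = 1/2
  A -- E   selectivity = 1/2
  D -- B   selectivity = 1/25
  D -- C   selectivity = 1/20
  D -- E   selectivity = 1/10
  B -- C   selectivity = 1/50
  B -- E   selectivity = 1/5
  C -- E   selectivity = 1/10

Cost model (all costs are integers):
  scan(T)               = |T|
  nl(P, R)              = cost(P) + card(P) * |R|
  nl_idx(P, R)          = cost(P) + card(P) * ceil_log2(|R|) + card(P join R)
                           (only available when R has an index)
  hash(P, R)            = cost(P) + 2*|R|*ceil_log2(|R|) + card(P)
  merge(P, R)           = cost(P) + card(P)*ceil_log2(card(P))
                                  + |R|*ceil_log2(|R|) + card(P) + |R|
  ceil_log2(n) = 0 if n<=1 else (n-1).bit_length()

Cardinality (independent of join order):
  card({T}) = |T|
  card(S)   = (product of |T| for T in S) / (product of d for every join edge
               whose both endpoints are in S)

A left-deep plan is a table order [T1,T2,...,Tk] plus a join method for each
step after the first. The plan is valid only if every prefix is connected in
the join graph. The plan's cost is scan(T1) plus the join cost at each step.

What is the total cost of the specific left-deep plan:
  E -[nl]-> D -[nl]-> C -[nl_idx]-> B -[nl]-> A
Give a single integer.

step 1: scan E: cost=500, card=500
step 2: join D via nl
    card(P join D) = 500*60/(10) = 3000
    cost = 500 + 500*60 = 30500
step 3: join C via nl
    card(P join C) = 3000*200/(20*10) = 3000
    cost = 30500 + 3000*200 = 630500
step 4: join B via nl_idx
    card(P join B) = 3000*50/(25*50*5) = 24
    cost = 630500 + 3000*6 + 24 = 648524
step 5: join A via nl
    card(P join A) = 24*50/(30*10*2*2) = 1
    cost = 648524 + 24*50 = 649724

649724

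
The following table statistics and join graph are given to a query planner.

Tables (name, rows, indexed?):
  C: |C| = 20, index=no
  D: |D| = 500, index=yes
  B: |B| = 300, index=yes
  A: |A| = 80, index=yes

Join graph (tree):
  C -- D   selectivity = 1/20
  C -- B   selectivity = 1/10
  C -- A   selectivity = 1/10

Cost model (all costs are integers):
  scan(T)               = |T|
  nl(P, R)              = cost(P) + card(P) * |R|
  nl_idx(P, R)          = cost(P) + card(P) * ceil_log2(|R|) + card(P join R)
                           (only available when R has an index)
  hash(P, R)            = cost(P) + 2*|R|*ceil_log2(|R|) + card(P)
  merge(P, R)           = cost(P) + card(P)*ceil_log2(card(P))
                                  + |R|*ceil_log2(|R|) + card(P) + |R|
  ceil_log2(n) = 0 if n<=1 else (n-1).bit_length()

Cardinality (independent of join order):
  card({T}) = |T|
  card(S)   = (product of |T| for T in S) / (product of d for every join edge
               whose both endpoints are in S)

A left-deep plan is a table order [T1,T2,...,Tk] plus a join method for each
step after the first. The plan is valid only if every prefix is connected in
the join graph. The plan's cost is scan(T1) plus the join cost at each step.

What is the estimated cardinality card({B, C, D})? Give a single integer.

15000

Tables in S: B(300), C(20), D(500)
Edges inside S: C-D(d=20), C-B(d=10)
numerator = 300 * 20 * 500 = 3000000
denominator = 20 * 10 = 200
card(S) = 3000000 / 200 = 15000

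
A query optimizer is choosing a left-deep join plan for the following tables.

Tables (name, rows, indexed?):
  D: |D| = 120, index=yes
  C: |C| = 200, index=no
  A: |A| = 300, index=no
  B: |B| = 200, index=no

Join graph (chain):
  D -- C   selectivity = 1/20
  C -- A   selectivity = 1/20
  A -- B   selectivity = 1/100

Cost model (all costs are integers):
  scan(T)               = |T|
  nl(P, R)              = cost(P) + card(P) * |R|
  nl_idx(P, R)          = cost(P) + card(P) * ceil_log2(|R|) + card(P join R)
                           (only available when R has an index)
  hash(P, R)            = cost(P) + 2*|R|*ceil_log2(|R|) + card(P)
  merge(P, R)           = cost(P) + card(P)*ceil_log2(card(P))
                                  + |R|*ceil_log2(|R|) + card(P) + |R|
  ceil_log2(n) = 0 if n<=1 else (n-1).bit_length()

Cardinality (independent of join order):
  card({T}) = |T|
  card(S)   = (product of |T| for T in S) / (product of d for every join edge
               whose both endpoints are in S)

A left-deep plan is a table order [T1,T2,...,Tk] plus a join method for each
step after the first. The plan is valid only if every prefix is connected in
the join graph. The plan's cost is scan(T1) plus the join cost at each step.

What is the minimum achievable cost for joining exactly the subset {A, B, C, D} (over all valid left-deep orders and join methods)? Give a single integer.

15280

Selinger DP over subsets of {A,B,C,D}:
  {D}: scan cost=120, card=120
  {C}: scan cost=200, card=200
  {A}: scan cost=300, card=300
  {B}: scan cost=200, card=200
  {CD}: card=1200; try (D,hash)→2080, (D,nl_idx)→2800, (C,merge)→2880, (D,merge)→2960, (C,hash)→3440, (C,nl)→24120 …(+1); best=2080 via (D,hash)
  {AC}: card=3000; try (C,hash)→3800, (A,merge)→5000, (C,merge)→5100, (A,hash)→5800, (A,nl)→60200, (C,nl)→60300; best=3800 via (C,hash)
  {AB}: card=600; try (B,hash)→3800, (A,merge)→5000, (B,merge)→5100, (A,hash)→5800, (A,nl)→60200, (B,nl)→60300; best=3800 via (B,hash)
  {ACD}: card=18000; try (D,hash)→8480, (A,hash)→8680, (A,merge)→19480, (D,nl_idx)→42800, (D,merge)→43760, (A,nl)→362080 …(+1); best=8480 via (D,hash)
  {ABC}: card=6000; try (C,hash)→7600, (B,hash)→10000, (C,merge)→12200, (B,merge)→44600, (C,nl)→123800, (B,nl)→603800; best=7600 via (C,hash)
  {ABCD}: card=36000; try (D,hash)→15280, (B,hash)→29680, (D,nl_idx)→85600, (D,merge)→92560, (B,merge)→298280, (D,nl)→727600 …(+1); best=15280 via (D,hash)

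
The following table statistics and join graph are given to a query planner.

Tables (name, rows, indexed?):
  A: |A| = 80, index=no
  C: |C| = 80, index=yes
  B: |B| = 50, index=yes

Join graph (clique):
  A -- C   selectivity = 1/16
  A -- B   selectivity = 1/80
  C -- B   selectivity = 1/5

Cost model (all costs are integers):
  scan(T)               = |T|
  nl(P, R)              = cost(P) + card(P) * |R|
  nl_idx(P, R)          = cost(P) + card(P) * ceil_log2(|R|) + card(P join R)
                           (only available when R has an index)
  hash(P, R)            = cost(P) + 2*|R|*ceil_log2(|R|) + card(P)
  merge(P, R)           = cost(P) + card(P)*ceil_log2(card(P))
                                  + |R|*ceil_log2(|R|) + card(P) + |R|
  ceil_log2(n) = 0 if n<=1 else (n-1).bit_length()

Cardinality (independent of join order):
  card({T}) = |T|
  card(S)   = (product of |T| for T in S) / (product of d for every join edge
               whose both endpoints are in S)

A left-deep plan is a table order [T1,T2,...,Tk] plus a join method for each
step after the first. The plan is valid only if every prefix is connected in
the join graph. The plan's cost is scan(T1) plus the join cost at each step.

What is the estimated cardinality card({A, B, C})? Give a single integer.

50

Tables in S: A(80), B(50), C(80)
Edges inside S: A-C(d=16), A-B(d=80), C-B(d=5)
numerator = 80 * 50 * 80 = 320000
denominator = 16 * 80 * 5 = 6400
card(S) = 320000 / 6400 = 50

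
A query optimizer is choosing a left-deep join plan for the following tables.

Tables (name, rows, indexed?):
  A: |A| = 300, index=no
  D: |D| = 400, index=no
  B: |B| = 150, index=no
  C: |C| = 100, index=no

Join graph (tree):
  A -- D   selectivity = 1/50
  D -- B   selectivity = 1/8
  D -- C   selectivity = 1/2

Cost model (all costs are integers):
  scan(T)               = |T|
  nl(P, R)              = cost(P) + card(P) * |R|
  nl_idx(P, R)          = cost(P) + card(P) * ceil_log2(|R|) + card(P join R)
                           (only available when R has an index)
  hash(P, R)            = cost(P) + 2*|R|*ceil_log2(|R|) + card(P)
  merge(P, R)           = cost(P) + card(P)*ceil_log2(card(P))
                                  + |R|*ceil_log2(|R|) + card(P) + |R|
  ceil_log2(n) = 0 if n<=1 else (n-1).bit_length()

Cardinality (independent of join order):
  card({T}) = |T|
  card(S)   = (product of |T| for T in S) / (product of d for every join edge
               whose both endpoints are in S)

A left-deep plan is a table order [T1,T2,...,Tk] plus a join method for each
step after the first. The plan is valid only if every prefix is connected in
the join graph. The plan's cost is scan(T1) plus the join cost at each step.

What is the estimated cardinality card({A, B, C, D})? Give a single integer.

2250000

Tables in S: A(300), B(150), C(100), D(400)
Edges inside S: A-D(d=50), D-B(d=8), D-C(d=2)
numerator = 300 * 150 * 100 * 400 = 1800000000
denominator = 50 * 8 * 2 = 800
card(S) = 1800000000 / 800 = 2250000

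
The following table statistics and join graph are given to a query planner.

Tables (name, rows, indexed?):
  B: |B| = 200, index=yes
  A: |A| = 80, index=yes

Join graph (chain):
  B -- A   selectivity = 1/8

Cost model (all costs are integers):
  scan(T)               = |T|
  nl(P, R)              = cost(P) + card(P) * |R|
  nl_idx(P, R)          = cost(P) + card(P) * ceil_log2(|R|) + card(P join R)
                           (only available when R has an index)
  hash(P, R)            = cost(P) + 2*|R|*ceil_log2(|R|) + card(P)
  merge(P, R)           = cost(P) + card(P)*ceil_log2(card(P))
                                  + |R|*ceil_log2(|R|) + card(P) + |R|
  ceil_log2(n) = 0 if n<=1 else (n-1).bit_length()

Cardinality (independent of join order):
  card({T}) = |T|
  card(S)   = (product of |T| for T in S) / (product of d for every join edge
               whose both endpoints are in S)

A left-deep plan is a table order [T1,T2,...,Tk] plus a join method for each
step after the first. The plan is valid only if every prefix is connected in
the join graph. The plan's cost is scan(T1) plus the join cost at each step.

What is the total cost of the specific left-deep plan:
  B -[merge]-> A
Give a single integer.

step 1: scan B: cost=200, card=200
step 2: join A via merge
    card(P join A) = 200*80/(8) = 2000
    cost = 200 + 200*8 + 80*7 + 200 + 80 = 2640

2640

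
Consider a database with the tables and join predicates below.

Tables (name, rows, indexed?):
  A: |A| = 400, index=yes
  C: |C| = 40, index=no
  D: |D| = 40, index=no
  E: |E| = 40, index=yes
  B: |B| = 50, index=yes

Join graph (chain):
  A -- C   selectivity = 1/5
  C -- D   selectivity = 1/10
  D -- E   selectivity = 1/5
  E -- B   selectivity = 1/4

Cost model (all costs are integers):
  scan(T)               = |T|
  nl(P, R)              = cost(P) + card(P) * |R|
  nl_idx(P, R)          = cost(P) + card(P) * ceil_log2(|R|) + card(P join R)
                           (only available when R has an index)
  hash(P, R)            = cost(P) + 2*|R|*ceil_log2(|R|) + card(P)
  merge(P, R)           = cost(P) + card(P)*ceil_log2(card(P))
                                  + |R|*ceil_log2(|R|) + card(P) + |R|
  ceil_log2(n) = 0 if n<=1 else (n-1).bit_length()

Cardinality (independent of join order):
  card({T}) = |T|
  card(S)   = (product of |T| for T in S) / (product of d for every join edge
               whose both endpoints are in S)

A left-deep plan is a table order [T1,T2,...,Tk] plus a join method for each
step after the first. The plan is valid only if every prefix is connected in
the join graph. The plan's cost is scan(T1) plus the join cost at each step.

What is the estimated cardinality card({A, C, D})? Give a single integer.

12800

Tables in S: A(400), C(40), D(40)
Edges inside S: A-C(d=5), C-D(d=10)
numerator = 400 * 40 * 40 = 640000
denominator = 5 * 10 = 50
card(S) = 640000 / 50 = 12800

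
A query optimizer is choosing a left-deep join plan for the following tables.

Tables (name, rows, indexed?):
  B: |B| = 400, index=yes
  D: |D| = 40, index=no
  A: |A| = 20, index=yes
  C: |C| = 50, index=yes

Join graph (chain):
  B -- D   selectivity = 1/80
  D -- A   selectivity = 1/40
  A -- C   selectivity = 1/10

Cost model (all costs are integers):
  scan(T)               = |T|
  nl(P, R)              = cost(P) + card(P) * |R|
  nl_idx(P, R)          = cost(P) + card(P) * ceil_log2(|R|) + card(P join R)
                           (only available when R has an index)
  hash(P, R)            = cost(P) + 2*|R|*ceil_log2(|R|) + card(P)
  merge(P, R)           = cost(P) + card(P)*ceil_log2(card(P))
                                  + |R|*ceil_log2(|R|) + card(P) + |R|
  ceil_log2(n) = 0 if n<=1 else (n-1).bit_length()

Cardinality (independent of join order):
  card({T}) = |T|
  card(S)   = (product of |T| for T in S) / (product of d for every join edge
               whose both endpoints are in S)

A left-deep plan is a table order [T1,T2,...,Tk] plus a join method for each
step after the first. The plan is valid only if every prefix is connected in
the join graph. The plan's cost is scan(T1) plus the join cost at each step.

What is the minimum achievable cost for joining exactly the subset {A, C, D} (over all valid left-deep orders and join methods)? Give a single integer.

Selinger DP over subsets of {A,C,D}:
  {D}: scan cost=40, card=40
  {A}: scan cost=20, card=20
  {C}: scan cost=50, card=50
  {AD}: card=20; try (A,nl_idx)→260, (A,hash)→280, (D,merge)→420, (A,merge)→440, (D,hash)→520, (D,nl)→820 …(+1); best=260 via (A,nl_idx)
  {AC}: card=100; try (C,nl_idx)→240, (A,hash)→300, (A,nl_idx)→400, (C,merge)→490, (A,merge)→520, (C,hash)→640 …(+2); best=240 via (C,nl_idx)
  {ACD}: card=100; try (C,nl_idx)→480, (C,merge)→730, (D,hash)→820, (C,hash)→880, (C,nl)→1260, (D,merge)→1320 …(+1); best=480 via (C,nl_idx)

480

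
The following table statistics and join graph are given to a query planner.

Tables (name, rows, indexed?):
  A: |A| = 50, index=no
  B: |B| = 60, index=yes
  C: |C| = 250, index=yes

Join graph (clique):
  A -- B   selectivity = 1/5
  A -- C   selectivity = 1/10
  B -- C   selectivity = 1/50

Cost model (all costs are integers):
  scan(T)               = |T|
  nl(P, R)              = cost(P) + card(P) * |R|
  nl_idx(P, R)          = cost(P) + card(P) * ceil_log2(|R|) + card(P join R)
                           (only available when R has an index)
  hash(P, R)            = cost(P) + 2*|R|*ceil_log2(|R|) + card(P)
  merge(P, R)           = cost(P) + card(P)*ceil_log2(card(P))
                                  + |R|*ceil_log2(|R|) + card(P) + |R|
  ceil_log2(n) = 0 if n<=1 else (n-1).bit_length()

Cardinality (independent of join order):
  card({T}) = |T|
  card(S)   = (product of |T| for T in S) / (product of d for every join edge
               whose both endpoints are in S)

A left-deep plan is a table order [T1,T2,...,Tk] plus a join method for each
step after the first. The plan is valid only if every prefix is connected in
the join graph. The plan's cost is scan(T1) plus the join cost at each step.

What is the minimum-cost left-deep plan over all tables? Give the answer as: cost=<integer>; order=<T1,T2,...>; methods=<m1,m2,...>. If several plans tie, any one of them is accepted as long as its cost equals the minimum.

Selinger DP (subsets sized 1..n):
  {A}: scan cost=50, card=50
  {B}: scan cost=60, card=60
  {C}: scan cost=250, card=250
  {AB}: card=600; try (A,hash)→720, (B,hash)→820, (B,merge)→820, (A,merge)→830, (B,nl_idx)→950, (B,nl)→3050 …(+1); best=720 via (A,hash)
  {AC}: card=1250; try (A,hash)→1100, (C,nl_idx)→1700, (C,merge)→2650, (A,merge)→2850, (C,hash)→4100, (C,nl)→12550 …(+1); best=1100 via (A,hash)
  {BC}: card=300; try (C,nl_idx)→840, (B,hash)→1220, (B,nl_idx)→2050, (C,merge)→2730, (B,merge)→2920, (C,hash)→4120 …(+2); best=840 via (C,nl_idx)
  {ABC}: card=300; try (A,hash)→1740, (B,hash)→3070, (A,merge)→4190, (C,hash)→5320, (C,nl_idx)→5820, (B,nl_idx)→8900 …(+5); best=1740 via (A,hash)

cost=1740; order=B,C,A; methods=nl_idx,hash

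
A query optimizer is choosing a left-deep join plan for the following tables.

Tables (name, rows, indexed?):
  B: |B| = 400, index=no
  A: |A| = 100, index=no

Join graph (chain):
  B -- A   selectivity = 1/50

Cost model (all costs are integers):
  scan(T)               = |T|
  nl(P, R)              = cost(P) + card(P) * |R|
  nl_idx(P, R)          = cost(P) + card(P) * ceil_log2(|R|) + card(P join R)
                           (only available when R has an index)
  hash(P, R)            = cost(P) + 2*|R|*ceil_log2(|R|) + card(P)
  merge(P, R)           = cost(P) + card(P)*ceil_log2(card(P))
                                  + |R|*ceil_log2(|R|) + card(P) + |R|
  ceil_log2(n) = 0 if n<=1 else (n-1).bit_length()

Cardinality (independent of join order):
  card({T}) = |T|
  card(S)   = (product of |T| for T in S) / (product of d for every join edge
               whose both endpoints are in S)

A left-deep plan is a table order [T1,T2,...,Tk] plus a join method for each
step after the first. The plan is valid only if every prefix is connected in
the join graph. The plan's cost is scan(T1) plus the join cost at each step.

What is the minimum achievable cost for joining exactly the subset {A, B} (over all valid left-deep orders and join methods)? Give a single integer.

Selinger DP over subsets of {A,B}:
  {B}: scan cost=400, card=400
  {A}: scan cost=100, card=100
  {AB}: card=800; try (A,hash)→2200, (B,merge)→4900, (A,merge)→5200, (B,hash)→7400, (B,nl)→40100, (A,nl)→40400; best=2200 via (A,hash)

2200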